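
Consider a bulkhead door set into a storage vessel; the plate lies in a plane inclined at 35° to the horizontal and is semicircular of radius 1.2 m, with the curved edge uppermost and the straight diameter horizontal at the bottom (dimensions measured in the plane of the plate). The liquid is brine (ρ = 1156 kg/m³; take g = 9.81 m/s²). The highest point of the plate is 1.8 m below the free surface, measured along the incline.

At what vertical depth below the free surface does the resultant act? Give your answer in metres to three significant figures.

γ = ρg = 1156 × 9.81 / 1000 = 11.34036 kN/m³.
Let θ = 35° be the plate's angle to the horizontal; measure y along the incline from where the plane meets the free surface. Vertical depth h = y·sinθ with sinθ = 0.573576.
The centroid lies 4r/(3π) = 0.509296 m above the diameter, so r − 4r/(3π) = 1.2 − 0.509296 = 0.690704 m below the topmost point, so y_c = 1.8 + 0.690704 = 2.4907 m and h_c = 2.4907 × 0.573576 = 1.42861 m.
A = πr²/2 = π × 1.2²/2 = 2.26195 m².
Resultant F = γ·h_c·A = 11.34036 × 1.42861 × 2.26195 = 36.6457 kN.
I_c = (π/8 − 8/(9π))·r⁴ = 0.109757 × 1.2⁴ = 0.227592 m⁴.
Centre of pressure: y_p = y_c + I_c/(y_c·A) = 2.4907 + 0.227592/(2.4907 × 2.26195) = 2.4907 + 0.0403973 = 2.5311 m along the plane.
Vertically, h_p = y_p·sinθ = 2.5311 × 0.573576 = 1.45178 m.

h_p = 1.45 m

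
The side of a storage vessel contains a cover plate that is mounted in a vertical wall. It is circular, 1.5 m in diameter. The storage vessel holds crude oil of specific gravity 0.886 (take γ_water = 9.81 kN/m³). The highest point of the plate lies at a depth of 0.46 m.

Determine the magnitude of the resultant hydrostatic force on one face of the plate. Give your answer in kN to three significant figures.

F ≈ 18.6 kN

γ = 0.886 × 9.81 = 8.69166 kN/m³.
The centroid is at the centre, 0.75 m below the top of the plate, so the centroid depth is h_c = 0.46 + 0.75 = 1.21 m.
A = π(0.75)² = 1.76715 m².
Resultant F = γ·h_c·A = 8.69166 × 1.21 × 1.76715 = 18.585 kN.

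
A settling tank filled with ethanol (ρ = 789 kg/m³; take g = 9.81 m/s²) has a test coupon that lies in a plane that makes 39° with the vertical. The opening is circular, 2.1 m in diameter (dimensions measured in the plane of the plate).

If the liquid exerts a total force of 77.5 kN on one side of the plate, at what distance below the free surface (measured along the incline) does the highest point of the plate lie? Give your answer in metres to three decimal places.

y_top ≈ 2.670 m

γ = ρg = 789 × 9.81 / 1000 = 7.74009 kN/m³.
A = π(1.05)² = 3.46361 m².
From F = γ·h_c·A, the centroid depth is h_c = 77.5/(7.74009 × 3.46361) = 2.89086 m.
The plate makes 39° with the vertical, i.e. θ = 90° − 39° = 51° to the horizontal. Measuring y along the incline from the free-surface line, vertical depth h = y·sinθ with sinθ = 0.777146.
Along the incline, y_c = h_c/sinθ = 2.89086/0.777146 = 3.71984 m.
The centroid is at the centre, 1.05 m below the top of the plate, so the highest point sits at y_top = 3.71984 − 1.05 = 2.66984 m along the incline.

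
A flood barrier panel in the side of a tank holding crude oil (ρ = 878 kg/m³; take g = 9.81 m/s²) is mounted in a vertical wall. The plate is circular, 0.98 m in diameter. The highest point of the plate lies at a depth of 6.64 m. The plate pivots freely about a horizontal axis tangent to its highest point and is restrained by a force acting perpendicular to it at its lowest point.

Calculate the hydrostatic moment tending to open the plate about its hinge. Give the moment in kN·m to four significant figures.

γ = ρg = 878 × 9.81 / 1000 = 8.61318 kN/m³.
The centroid is at the centre, 0.49 m below the top of the plate, so the centroid depth is h_c = 6.64 + 0.49 = 7.13 m.
A = π(0.49)² = 0.754296 m².
Resultant F = γ·h_c·A = 8.61318 × 7.13 × 0.754296 = 46.3228 kN.
I_c = πr⁴/4 = π × 0.49⁴/4 = 0.0452766 m⁴.
Centre of pressure: y_p = y_c + I_c/(y_c·A) = 7.13 + 0.0452766/(7.13 × 0.754296) = 7.13 + 0.00841865 = 7.13842 m along the plane.
The resultant acts 0.49 + 0.00841865 = 0.498419 m (along the plate) below the hinge at the top edge, so the moment about the hinge is M = F × 0.498419 = 46.3228 × 0.498419 = 23.0882 kN·m.

M ≈ 23.09 kN·m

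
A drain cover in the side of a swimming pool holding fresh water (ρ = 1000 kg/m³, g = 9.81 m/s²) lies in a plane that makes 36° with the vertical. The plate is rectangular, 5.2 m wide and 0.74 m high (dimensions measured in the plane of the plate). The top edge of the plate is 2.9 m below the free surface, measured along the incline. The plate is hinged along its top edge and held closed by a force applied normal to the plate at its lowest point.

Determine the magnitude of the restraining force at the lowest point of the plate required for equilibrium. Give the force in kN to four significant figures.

γ = ρg = 1000 × 9.81 = 9810 N/m³ = 9.81 kN/m³.
The plate makes 36° with the vertical, i.e. θ = 90° − 36° = 54° to the horizontal. Measuring y along the incline from the free-surface line, vertical depth h = y·sinθ with sinθ = 0.809017.
The centroid lies 0.74/2 = 0.37 m below the top edge, so y_c = 2.9 + 0.37 = 3.27 m and h_c = 3.27 × 0.809017 = 2.64549 m.
A = 5.2 × 0.74 = 3.848 m².
Resultant F = γ·h_c·A = 9.81 × 2.64549 × 3.848 = 99.8643 kN.
I_c = b·h³/12 = 5.2 × 0.74³/12 = 0.175597 m⁴.
Centre of pressure: y_p = y_c + I_c/(y_c·A) = 3.27 + 0.175597/(3.27 × 3.848) = 3.27 + 0.0139551 = 3.28396 m along the plane.
The resultant acts 0.37 + 0.0139551 = 0.383955 m (along the plate) below the hinge at the top edge, so the moment about the hinge is M = F × 0.383955 = 99.8643 × 0.383955 = 38.3434 kN·m.
A normal force at the bottom, 0.74 m from the hinge, must supply this moment: P = 38.3434/0.74 = 51.8154 kN.

P ≈ 51.82 kN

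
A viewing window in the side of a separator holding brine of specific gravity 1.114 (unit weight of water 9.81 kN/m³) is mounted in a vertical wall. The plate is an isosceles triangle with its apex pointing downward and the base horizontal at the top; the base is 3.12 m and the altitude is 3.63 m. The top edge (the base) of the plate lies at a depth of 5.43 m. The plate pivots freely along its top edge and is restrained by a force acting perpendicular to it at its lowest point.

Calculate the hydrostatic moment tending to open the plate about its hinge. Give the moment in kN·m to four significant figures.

M ≈ 542.5 kN·m

γ = 1.114 × 9.81 = 10.92834 kN/m³.
With the apex down, the centroid sits h/3 = 3.63/3 = 1.21 m below the base (the top edge), so the centroid depth is h_c = 5.43 + 1.21 = 6.64 m.
A = ½ × 3.12 × 3.63 = 5.6628 m².
Resultant F = γ·h_c·A = 10.92834 × 6.64 × 5.6628 = 410.916 kN.
I_c = b·h³/36 = 3.12 × 3.63³/36 = 4.14545 m⁴.
Centre of pressure: y_p = y_c + I_c/(y_c·A) = 6.64 + 4.14545/(6.64 × 5.6628) = 6.64 + 0.110248 = 6.75025 m along the plane.
The resultant acts 1.21 + 0.110248 = 1.32025 m (along the plate) below the hinge at the top edge, so the moment about the hinge is M = F × 1.32025 = 410.916 × 1.32025 = 542.512 kN·m.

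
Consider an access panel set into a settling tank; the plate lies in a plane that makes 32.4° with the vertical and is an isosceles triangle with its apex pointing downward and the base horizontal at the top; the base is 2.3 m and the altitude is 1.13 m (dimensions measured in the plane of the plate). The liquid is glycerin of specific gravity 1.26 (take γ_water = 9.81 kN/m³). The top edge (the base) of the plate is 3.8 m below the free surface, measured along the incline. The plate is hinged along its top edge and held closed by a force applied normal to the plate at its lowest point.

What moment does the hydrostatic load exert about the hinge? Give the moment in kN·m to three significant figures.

M ≈ 22.3 kN·m

γ = 1.26 × 9.81 = 12.3606 kN/m³.
The plate makes 32.4° with the vertical, i.e. θ = 90° − 32.4° = 57.6° to the horizontal. Measuring y along the incline from the free-surface line, vertical depth h = y·sinθ with sinθ = 0.844328.
With the apex down, the centroid sits h/3 = 1.13/3 = 0.376667 m below the base (the top edge), so y_c = 3.8 + 0.376667 = 4.17667 m and h_c = 4.17667 × 0.844328 = 3.52648 m.
A = ½ × 2.3 × 1.13 = 1.2995 m².
Resultant F = γ·h_c·A = 12.3606 × 3.52648 × 1.2995 = 56.6444 kN.
I_c = b·h³/36 = 2.3 × 1.13³/36 = 0.0921851 m⁴.
Centre of pressure: y_p = y_c + I_c/(y_c·A) = 4.17667 + 0.0921851/(4.17667 × 1.2995) = 4.17667 + 0.0169846 = 4.19365 m along the plane.
The resultant acts 0.376667 + 0.0169846 = 0.393652 m (along the plate) below the hinge at the top edge, so the moment about the hinge is M = F × 0.393652 = 56.6444 × 0.393652 = 22.2982 kN·m.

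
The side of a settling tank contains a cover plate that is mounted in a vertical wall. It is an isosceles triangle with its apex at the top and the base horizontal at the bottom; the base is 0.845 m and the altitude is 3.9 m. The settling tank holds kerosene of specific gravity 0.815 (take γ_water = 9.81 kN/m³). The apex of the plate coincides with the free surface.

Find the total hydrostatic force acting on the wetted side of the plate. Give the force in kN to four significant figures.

F ≈ 34.25 kN

γ = 0.815 × 9.81 = 7.99515 kN/m³.
With the apex up, the centroid sits 2h/3 = 2 × 3.9/3 = 2.6 m below the apex, so the centroid depth is h_c = 2.6 m.
A = ½ × 0.845 × 3.9 = 1.64775 m².
Resultant F = γ·h_c·A = 7.99515 × 2.6 × 1.64775 = 34.2524 kN.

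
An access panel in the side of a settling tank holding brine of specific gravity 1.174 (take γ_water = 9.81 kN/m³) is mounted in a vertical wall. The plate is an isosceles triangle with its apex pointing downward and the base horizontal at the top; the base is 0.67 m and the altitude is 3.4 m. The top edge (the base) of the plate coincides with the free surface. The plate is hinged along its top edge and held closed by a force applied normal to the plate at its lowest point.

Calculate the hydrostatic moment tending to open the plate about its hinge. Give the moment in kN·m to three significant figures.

γ = 1.174 × 9.81 = 11.51694 kN/m³.
With the apex down, the centroid sits h/3 = 3.4/3 = 1.13333 m below the base (the top edge), so the centroid depth is h_c = 1.13333 m.
A = ½ × 0.67 × 3.4 = 1.139 m².
Resultant F = γ·h_c·A = 11.51694 × 1.13333 × 1.139 = 14.8668 kN.
I_c = b·h³/36 = 0.67 × 3.4³/36 = 0.731491 m⁴.
Centre of pressure: y_p = y_c + I_c/(y_c·A) = 1.13333 + 0.731491/(1.13333 × 1.139) = 1.13333 + 0.566668 = 1.7 m along the plane.
The resultant acts 1.13333 + 0.566668 = 1.7 m (along the plate) below the hinge at the top edge, so the moment about the hinge is M = F × 1.7 = 14.8668 × 1.7 = 25.2736 kN·m.

M ≈ 25.3 kN·m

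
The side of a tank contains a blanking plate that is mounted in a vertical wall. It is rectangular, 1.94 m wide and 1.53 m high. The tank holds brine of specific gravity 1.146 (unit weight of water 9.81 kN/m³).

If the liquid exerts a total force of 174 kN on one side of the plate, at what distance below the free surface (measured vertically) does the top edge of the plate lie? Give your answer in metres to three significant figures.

γ = 1.146 × 9.81 = 11.24226 kN/m³.
A = 1.94 × 1.53 = 2.9682 m².
From F = γ·h_c·A, the centroid depth is h_c = 174/(11.24226 × 2.9682) = 5.21438 m.
The centroid lies 1.53/2 = 0.765 m below the top edge, so the top edge sits at h_top = 5.21438 − 0.765 = 4.44938 m below the surface.

d_top ≈ 4.45 m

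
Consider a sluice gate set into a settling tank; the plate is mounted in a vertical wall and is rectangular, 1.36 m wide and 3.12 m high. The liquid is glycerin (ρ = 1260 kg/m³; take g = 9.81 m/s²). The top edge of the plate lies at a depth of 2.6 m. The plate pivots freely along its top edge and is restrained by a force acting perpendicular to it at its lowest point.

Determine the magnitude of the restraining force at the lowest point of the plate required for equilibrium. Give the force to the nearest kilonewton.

P ≈ 123 kN

γ = ρg = 1260 × 9.81 / 1000 = 12.3606 kN/m³.
The centroid lies 3.12/2 = 1.56 m below the top edge, so the centroid depth is h_c = 2.6 + 1.56 = 4.16 m.
A = 1.36 × 3.12 = 4.2432 m².
Resultant F = γ·h_c·A = 12.3606 × 4.16 × 4.2432 = 218.186 kN.
I_c = b·h³/12 = 1.36 × 3.12³/12 = 3.44208 m⁴.
Centre of pressure: y_p = y_c + I_c/(y_c·A) = 4.16 + 3.44208/(4.16 × 4.2432) = 4.16 + 0.195 = 4.355 m along the plane.
The resultant acts 1.56 + 0.195 = 1.755 m (along the plate) below the hinge at the top edge, so the moment about the hinge is M = F × 1.755 = 218.186 × 1.755 = 382.916 kN·m.
A normal force at the bottom, 3.12 m from the hinge, must supply this moment: P = 382.916/3.12 = 122.729 kN.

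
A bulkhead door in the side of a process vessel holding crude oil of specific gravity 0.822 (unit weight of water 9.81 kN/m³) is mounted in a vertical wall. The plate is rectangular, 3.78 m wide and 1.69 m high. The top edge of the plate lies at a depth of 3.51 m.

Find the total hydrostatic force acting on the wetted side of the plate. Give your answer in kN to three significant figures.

γ = 0.822 × 9.81 = 8.06382 kN/m³.
The centroid lies 1.69/2 = 0.845 m below the top edge, so the centroid depth is h_c = 3.51 + 0.845 = 4.355 m.
A = 3.78 × 1.69 = 6.3882 m².
Resultant F = γ·h_c·A = 8.06382 × 4.355 × 6.3882 = 224.34 kN.

F ≈ 224 kN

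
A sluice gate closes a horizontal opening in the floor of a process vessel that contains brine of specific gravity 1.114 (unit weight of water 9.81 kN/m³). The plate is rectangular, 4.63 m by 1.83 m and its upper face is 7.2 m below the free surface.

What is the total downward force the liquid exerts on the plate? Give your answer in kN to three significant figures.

F ≈ 667 kN

γ = 1.114 × 9.81 = 10.92834 kN/m³.
The plate is horizontal, so pressure is uniform at p = γ·h = 10.92834 × 7.2 = 78.684 kN/m².
A = 4.63 × 1.83 = 8.4729 m².
F = p·A = 78.684 × 8.4729 = 666.682 kN.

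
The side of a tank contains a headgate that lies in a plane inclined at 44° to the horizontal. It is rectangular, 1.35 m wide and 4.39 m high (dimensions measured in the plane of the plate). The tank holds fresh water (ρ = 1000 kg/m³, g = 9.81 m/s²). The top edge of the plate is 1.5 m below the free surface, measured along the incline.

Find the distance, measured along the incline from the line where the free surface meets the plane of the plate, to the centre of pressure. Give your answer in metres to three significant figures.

γ = ρg = 1000 × 9.81 = 9810 N/m³ = 9.81 kN/m³.
Let θ = 44° be the plate's angle to the horizontal; measure y along the incline from where the plane meets the free surface. Vertical depth h = y·sinθ with sinθ = 0.694658.
The centroid lies 4.39/2 = 2.195 m below the top edge, so y_c = 1.5 + 2.195 = 3.695 m and h_c = 3.695 × 0.694658 = 2.56676 m.
A = 1.35 × 4.39 = 5.9265 m².
Resultant F = γ·h_c·A = 9.81 × 2.56676 × 5.9265 = 149.229 kN.
I_c = b·h³/12 = 1.35 × 4.39³/12 = 9.51801 m⁴.
Centre of pressure: y_p = y_c + I_c/(y_c·A) = 3.695 + 9.51801/(3.695 × 5.9265) = 3.695 + 0.434644 = 4.12964 m along the plane.

y_p = 4.13 m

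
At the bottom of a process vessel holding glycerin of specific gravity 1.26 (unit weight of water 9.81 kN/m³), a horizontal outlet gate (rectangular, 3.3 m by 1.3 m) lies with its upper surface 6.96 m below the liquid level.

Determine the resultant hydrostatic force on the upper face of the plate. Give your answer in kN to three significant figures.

F ≈ 369 kN

γ = 1.26 × 9.81 = 12.3606 kN/m³.
The plate is horizontal, so pressure is uniform at p = γ·h = 12.3606 × 6.96 = 86.0298 kN/m².
A = 3.3 × 1.3 = 4.29 m².
F = p·A = 86.0298 × 4.29 = 369.068 kN.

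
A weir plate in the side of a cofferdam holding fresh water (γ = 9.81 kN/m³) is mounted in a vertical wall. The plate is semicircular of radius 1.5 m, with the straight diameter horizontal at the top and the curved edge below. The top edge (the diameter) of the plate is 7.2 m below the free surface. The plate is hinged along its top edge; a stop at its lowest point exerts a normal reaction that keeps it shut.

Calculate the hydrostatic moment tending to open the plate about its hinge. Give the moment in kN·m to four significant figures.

M ≈ 178.4 kN·m

γ = 9.81 kN/m³.
The centroid of a semicircle lies 4r/(3π) = 0.63662 m from the diameter, here below the top edge, so the centroid depth is h_c = 7.2 + 0.63662 = 7.83662 m.
A = πr²/2 = π × 1.5²/2 = 3.53429 m².
Resultant F = γ·h_c·A = 9.81 × 7.83662 × 3.53429 = 271.706 kN.
I_c = (π/8 − 8/(9π))·r⁴ = 0.109757 × 1.5⁴ = 0.555645 m⁴.
Centre of pressure: y_p = y_c + I_c/(y_c·A) = 7.83662 + 0.555645/(7.83662 × 3.53429) = 7.83662 + 0.0200616 = 7.85668 m along the plane.
The resultant acts 0.63662 + 0.0200616 = 0.656682 m (along the plate) below the hinge at the top edge, so the moment about the hinge is M = F × 0.656682 = 271.706 × 0.656682 = 178.424 kN·m.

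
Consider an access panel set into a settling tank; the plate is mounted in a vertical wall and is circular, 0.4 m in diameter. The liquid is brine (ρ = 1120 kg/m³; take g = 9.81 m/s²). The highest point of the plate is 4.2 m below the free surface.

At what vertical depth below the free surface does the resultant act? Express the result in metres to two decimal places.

γ = ρg = 1120 × 9.81 / 1000 = 10.9872 kN/m³.
The centroid is at the centre, 0.2 m below the top of the plate, so the centroid depth is h_c = 4.2 + 0.2 = 4.4 m.
A = π(0.2)² = 0.125664 m².
Resultant F = γ·h_c·A = 10.9872 × 4.4 × 0.125664 = 6.07506 kN.
I_c = πr⁴/4 = π × 0.2⁴/4 = 0.00125664 m⁴.
Centre of pressure: y_p = y_c + I_c/(y_c·A) = 4.4 + 0.00125664/(4.4 × 0.125664) = 4.4 + 0.00227273 = 4.40227 m along the plane.

h_p = 4.40 m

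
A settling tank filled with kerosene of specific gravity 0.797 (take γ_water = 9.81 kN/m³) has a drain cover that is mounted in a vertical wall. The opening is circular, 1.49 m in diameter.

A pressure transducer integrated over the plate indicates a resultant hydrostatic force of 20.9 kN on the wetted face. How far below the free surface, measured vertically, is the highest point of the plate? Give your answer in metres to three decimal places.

γ = 0.797 × 9.81 = 7.81857 kN/m³.
A = π(0.745)² = 1.74366 m².
From F = γ·h_c·A, the centroid depth is h_c = 20.9/(7.81857 × 1.74366) = 1.53305 m.
The centroid is at the centre, 0.745 m below the top of the plate, so the highest point sits at h_top = 1.53305 − 0.745 = 0.78805 m below the surface.

d_top ≈ 0.788 m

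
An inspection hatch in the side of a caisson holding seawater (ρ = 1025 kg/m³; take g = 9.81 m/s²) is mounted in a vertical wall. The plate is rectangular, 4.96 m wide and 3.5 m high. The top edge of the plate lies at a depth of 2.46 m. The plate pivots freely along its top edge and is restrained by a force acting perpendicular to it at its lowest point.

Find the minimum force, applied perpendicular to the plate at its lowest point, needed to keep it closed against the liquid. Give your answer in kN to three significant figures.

γ = ρg = 1025 × 9.81 / 1000 = 10.05525 kN/m³.
The centroid lies 3.5/2 = 1.75 m below the top edge, so the centroid depth is h_c = 2.46 + 1.75 = 4.21 m.
A = 4.96 × 3.5 = 17.36 m².
Resultant F = γ·h_c·A = 10.05525 × 4.21 × 17.36 = 734.894 kN.
I_c = b·h³/12 = 4.96 × 3.5³/12 = 17.7217 m⁴.
Centre of pressure: y_p = y_c + I_c/(y_c·A) = 4.21 + 17.7217/(4.21 × 17.36) = 4.21 + 0.242479 = 4.45248 m along the plane.
The resultant acts 1.75 + 0.242479 = 1.99248 m (along the plate) below the hinge at the top edge, so the moment about the hinge is M = F × 1.99248 = 734.894 × 1.99248 = 1464.26 kN·m.
A normal force at the bottom, 3.5 m from the hinge, must supply this moment: P = 1464.26/3.5 = 418.36 kN.

P ≈ 418 kN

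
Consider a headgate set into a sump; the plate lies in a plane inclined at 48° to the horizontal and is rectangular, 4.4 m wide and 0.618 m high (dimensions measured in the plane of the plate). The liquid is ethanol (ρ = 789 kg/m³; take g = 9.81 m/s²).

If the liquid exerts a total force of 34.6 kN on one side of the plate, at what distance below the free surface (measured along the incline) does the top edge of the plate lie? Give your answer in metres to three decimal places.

γ = ρg = 789 × 9.81 / 1000 = 7.74009 kN/m³.
A = 4.4 × 0.618 = 2.7192 m².
From F = γ·h_c·A, the centroid depth is h_c = 34.6/(7.74009 × 2.7192) = 1.64395 m.
Let θ = 48° be the plate's angle to the horizontal; measure y along the incline from where the plane meets the free surface. Vertical depth h = y·sinθ with sinθ = 0.743145.
Along the incline, y_c = h_c/sinθ = 1.64395/0.743145 = 2.21215 m.
The centroid lies 0.618/2 = 0.309 m below the top edge, so the top edge sits at y_top = 2.21215 − 0.309 = 1.90315 m along the incline.

y_top ≈ 1.903 m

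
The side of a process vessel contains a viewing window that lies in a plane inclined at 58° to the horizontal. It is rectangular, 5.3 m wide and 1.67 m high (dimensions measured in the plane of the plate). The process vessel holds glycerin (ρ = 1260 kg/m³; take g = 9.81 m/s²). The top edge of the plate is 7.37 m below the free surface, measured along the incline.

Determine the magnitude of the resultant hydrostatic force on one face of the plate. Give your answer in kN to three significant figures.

γ = ρg = 1260 × 9.81 / 1000 = 12.3606 kN/m³.
Let θ = 58° be the plate's angle to the horizontal; measure y along the incline from where the plane meets the free surface. Vertical depth h = y·sinθ with sinθ = 0.848048.
The centroid lies 1.67/2 = 0.835 m below the top edge, so y_c = 7.37 + 0.835 = 8.205 m and h_c = 8.205 × 0.848048 = 6.95823 m.
A = 5.3 × 1.67 = 8.851 m².
Resultant F = γ·h_c·A = 12.3606 × 6.95823 × 8.851 = 761.256 kN.

F ≈ 761 kN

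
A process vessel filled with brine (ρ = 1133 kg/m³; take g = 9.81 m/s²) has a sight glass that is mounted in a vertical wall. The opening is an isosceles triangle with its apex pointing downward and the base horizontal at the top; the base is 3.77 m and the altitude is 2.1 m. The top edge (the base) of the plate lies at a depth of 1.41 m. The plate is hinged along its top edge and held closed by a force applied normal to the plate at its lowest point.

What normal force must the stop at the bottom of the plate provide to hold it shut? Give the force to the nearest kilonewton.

γ = ρg = 1133 × 9.81 / 1000 = 11.11473 kN/m³.
With the apex down, the centroid sits h/3 = 2.1/3 = 0.7 m below the base (the top edge), so the centroid depth is h_c = 1.41 + 0.7 = 2.11 m.
A = ½ × 3.77 × 2.1 = 3.9585 m².
Resultant F = γ·h_c·A = 11.11473 × 2.11 × 3.9585 = 92.8351 kN.
I_c = b·h³/36 = 3.77 × 2.1³/36 = 0.969833 m⁴.
Centre of pressure: y_p = y_c + I_c/(y_c·A) = 2.11 + 0.969833/(2.11 × 3.9585) = 2.11 + 0.116114 = 2.22611 m along the plane.
The resultant acts 0.7 + 0.116114 = 0.816114 m (along the plate) below the hinge at the top edge, so the moment about the hinge is M = F × 0.816114 = 92.8351 × 0.816114 = 75.764 kN·m.
A normal force at the bottom, 2.1 m from the hinge, must supply this moment: P = 75.764/2.1 = 36.0781 kN.

P ≈ 36 kN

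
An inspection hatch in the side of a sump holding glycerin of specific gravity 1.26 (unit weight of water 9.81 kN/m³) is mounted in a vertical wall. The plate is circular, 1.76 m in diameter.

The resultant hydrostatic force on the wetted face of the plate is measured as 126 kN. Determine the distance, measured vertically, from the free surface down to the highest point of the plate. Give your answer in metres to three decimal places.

γ = 1.26 × 9.81 = 12.3606 kN/m³.
A = π(0.88)² = 2.43285 m².
From F = γ·h_c·A, the centroid depth is h_c = 126/(12.3606 × 2.43285) = 4.19002 m.
The centroid is at the centre, 0.88 m below the top of the plate, so the highest point sits at h_top = 4.19002 − 0.88 = 3.31002 m below the surface.

d_top ≈ 3.310 m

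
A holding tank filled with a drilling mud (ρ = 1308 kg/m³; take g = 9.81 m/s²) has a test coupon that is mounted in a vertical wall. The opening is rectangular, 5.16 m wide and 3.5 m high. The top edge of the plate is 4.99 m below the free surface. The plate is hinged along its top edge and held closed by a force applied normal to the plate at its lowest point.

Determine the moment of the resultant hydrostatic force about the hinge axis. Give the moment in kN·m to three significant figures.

γ = ρg = 1308 × 9.81 / 1000 = 12.83148 kN/m³.
The centroid lies 3.5/2 = 1.75 m below the top edge, so the centroid depth is h_c = 4.99 + 1.75 = 6.74 m.
A = 5.16 × 3.5 = 18.06 m².
Resultant F = γ·h_c·A = 12.83148 × 6.74 × 18.06 = 1561.9 kN.
I_c = b·h³/12 = 5.16 × 3.5³/12 = 18.4363 m⁴.
Centre of pressure: y_p = y_c + I_c/(y_c·A) = 6.74 + 18.4363/(6.74 × 18.06) = 6.74 + 0.151459 = 6.89146 m along the plane.
The resultant acts 1.75 + 0.151459 = 1.90146 m (along the plate) below the hinge at the top edge, so the moment about the hinge is M = F × 1.90146 = 1561.9 × 1.90146 = 2969.89 kN·m.

M ≈ 2970 kN·m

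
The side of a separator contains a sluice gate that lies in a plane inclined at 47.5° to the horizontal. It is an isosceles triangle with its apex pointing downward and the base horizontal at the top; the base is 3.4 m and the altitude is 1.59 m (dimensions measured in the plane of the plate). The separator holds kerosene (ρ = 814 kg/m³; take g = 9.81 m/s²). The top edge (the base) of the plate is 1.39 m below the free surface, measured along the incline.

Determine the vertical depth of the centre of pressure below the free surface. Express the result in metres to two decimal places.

γ = ρg = 814 × 9.81 / 1000 = 7.98534 kN/m³.
Let θ = 47.5° be the plate's angle to the horizontal; measure y along the incline from where the plane meets the free surface. Vertical depth h = y·sinθ with sinθ = 0.737277.
With the apex down, the centroid sits h/3 = 1.59/3 = 0.53 m below the base (the top edge), so y_c = 1.39 + 0.53 = 1.92 m and h_c = 1.92 × 0.737277 = 1.41557 m.
A = ½ × 3.4 × 1.59 = 2.703 m².
Resultant F = γ·h_c·A = 7.98534 × 1.41557 × 2.703 = 30.5542 kN.
I_c = b·h³/36 = 3.4 × 1.59³/36 = 0.379636 m⁴.
Centre of pressure: y_p = y_c + I_c/(y_c·A) = 1.92 + 0.379636/(1.92 × 2.703) = 1.92 + 0.073151 = 1.99315 m along the plane.
Vertically, h_p = y_p·sinθ = 1.99315 × 0.737277 = 1.4695 m.

h_p = 1.47 m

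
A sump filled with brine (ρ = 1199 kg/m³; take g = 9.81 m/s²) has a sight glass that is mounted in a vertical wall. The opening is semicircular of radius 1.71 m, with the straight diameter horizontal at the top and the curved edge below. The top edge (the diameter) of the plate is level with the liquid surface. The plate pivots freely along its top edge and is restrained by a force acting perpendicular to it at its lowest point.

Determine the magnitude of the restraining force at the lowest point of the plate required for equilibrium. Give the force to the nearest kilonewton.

P ≈ 23 kN

γ = ρg = 1199 × 9.81 / 1000 = 11.76219 kN/m³.
The centroid of a semicircle lies 4r/(3π) = 0.725747 m from the diameter, here below the top edge, so the centroid depth is h_c = 0.725747 m.
A = πr²/2 = π × 1.71²/2 = 4.59317 m².
Resultant F = γ·h_c·A = 11.76219 × 0.725747 × 4.59317 = 39.209 kN.
I_c = (π/8 − 8/(9π))·r⁴ = 0.109757 × 1.71⁴ = 0.938462 m⁴.
Centre of pressure: y_p = y_c + I_c/(y_c·A) = 0.725747 + 0.938462/(0.725747 × 4.59317) = 0.725747 + 0.281526 = 1.00727 m along the plane.
The resultant acts 0.725747 + 0.281526 = 1.00727 m (along the plate) below the hinge at the top edge, so the moment about the hinge is M = F × 1.00727 = 39.209 × 1.00727 = 39.494 kN·m.
A normal force at the bottom, 1.71 m from the hinge, must supply this moment: P = 39.494/1.71 = 23.0959 kN.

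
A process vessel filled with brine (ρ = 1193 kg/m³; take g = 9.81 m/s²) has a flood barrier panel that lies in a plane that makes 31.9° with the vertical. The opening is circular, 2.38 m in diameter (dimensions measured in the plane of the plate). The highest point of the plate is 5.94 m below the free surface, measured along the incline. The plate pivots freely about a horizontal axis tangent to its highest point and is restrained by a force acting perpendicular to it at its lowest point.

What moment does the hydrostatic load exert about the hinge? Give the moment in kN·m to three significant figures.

M ≈ 391 kN·m

γ = ρg = 1193 × 9.81 / 1000 = 11.70333 kN/m³.
The plate makes 31.9° with the vertical, i.e. θ = 90° − 31.9° = 58.1° to the horizontal. Measuring y along the incline from the free-surface line, vertical depth h = y·sinθ with sinθ = 0.848972.
The centroid is at the centre, 1.19 m below the top of the plate, so y_c = 5.94 + 1.19 = 7.13 m and h_c = 7.13 × 0.848972 = 6.05317 m.
A = π(1.19)² = 4.44881 m².
Resultant F = γ·h_c·A = 11.70333 × 6.05317 × 4.44881 = 315.164 kN.
I_c = πr⁴/4 = π × 1.19⁴/4 = 1.57499 m⁴.
Centre of pressure: y_p = y_c + I_c/(y_c·A) = 7.13 + 1.57499/(7.13 × 4.44881) = 7.13 + 0.0496529 = 7.17965 m along the plane.
The resultant acts 1.19 + 0.0496529 = 1.23965 m (along the plate) below the hinge at the top edge, so the moment about the hinge is M = F × 1.23965 = 315.164 × 1.23965 = 390.693 kN·m.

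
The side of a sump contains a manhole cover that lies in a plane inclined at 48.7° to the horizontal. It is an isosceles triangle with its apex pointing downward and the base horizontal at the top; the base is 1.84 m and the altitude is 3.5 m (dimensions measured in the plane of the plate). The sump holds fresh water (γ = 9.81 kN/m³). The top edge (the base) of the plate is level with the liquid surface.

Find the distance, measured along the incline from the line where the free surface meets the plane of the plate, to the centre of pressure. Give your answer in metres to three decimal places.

y_p = 1.750 m

γ = 9.81 kN/m³.
Let θ = 48.7° be the plate's angle to the horizontal; measure y along the incline from where the plane meets the free surface. Vertical depth h = y·sinθ with sinθ = 0.751264.
With the apex down, the centroid sits h/3 = 3.5/3 = 1.16667 m below the base (the top edge), so y_c = 1.16667 m and h_c = 1.16667 × 0.751264 = 0.876477 m.
A = ½ × 1.84 × 3.5 = 3.22 m².
Resultant F = γ·h_c·A = 9.81 × 0.876477 × 3.22 = 27.6863 kN.
I_c = b·h³/36 = 1.84 × 3.5³/36 = 2.19139 m⁴.
Centre of pressure: y_p = y_c + I_c/(y_c·A) = 1.16667 + 2.19139/(1.16667 × 3.22) = 1.16667 + 0.583332 = 1.75 m along the plane.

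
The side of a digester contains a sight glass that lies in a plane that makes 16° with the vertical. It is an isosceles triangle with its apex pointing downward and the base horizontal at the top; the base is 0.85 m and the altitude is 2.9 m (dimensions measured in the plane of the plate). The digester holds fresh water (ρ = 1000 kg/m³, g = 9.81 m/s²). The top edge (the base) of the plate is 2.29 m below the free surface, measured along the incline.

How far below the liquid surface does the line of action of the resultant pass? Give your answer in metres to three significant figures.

γ = ρg = 1000 × 9.81 = 9810 N/m³ = 9.81 kN/m³.
The plate makes 16° with the vertical, i.e. θ = 90° − 16° = 74° to the horizontal. Measuring y along the incline from the free-surface line, vertical depth h = y·sinθ with sinθ = 0.961262.
With the apex down, the centroid sits h/3 = 2.9/3 = 0.966667 m below the base (the top edge), so y_c = 2.29 + 0.966667 = 3.25667 m and h_c = 3.25667 × 0.961262 = 3.13051 m.
A = ½ × 0.85 × 2.9 = 1.2325 m².
Resultant F = γ·h_c·A = 9.81 × 3.13051 × 1.2325 = 37.8504 kN.
I_c = b·h³/36 = 0.85 × 2.9³/36 = 0.575851 m⁴.
Centre of pressure: y_p = y_c + I_c/(y_c·A) = 3.25667 + 0.575851/(3.25667 × 1.2325) = 3.25667 + 0.143466 = 3.40014 m along the plane.
Vertically, h_p = y_p·sinθ = 3.40014 × 0.961262 = 3.26843 m.

h_p = 3.27 m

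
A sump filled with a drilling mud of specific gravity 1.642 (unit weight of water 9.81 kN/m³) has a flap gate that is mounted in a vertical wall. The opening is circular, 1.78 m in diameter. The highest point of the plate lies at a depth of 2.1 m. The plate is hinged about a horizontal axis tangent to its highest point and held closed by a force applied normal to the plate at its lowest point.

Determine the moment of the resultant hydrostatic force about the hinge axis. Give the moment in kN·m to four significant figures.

γ = 1.642 × 9.81 = 16.10802 kN/m³.
The centroid is at the centre, 0.89 m below the top of the plate, so the centroid depth is h_c = 2.1 + 0.89 = 2.99 m.
A = π(0.89)² = 2.48846 m².
Resultant F = γ·h_c·A = 16.10802 × 2.99 × 2.48846 = 119.852 kN.
I_c = πr⁴/4 = π × 0.89⁴/4 = 0.492776 m⁴.
Centre of pressure: y_p = y_c + I_c/(y_c·A) = 2.99 + 0.492776/(2.99 × 2.48846) = 2.99 + 0.0662289 = 3.05623 m along the plane.
The resultant acts 0.89 + 0.0662289 = 0.956229 m (along the plate) below the hinge at the top edge, so the moment about the hinge is M = F × 0.956229 = 119.852 × 0.956229 = 114.606 kN·m.

M ≈ 114.6 kN·m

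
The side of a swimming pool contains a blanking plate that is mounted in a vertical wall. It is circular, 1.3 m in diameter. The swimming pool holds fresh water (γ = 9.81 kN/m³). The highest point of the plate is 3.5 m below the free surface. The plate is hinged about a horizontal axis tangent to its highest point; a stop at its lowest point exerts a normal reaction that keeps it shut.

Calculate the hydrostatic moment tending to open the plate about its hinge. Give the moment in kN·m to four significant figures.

γ = 9.81 kN/m³.
The centroid is at the centre, 0.65 m below the top of the plate, so the centroid depth is h_c = 3.5 + 0.65 = 4.15 m.
A = π(0.65)² = 1.32732 m².
Resultant F = γ·h_c·A = 9.81 × 4.15 × 1.32732 = 54.0372 kN.
I_c = πr⁴/4 = π × 0.65⁴/4 = 0.140198 m⁴.
Centre of pressure: y_p = y_c + I_c/(y_c·A) = 4.15 + 0.140198/(4.15 × 1.32732) = 4.15 + 0.0254518 = 4.17545 m along the plane.
The resultant acts 0.65 + 0.0254518 = 0.675452 m (along the plate) below the hinge at the top edge, so the moment about the hinge is M = F × 0.675452 = 54.0372 × 0.675452 = 36.4995 kN·m.

M ≈ 36.50 kN·m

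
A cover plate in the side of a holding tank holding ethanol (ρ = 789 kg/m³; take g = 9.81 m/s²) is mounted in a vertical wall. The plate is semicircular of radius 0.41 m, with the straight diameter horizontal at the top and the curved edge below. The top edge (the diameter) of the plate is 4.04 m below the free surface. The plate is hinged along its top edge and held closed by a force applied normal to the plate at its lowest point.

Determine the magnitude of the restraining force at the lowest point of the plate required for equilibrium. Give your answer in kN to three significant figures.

γ = ρg = 789 × 9.81 / 1000 = 7.74009 kN/m³.
The centroid of a semicircle lies 4r/(3π) = 0.174009 m from the diameter, here below the top edge, so the centroid depth is h_c = 4.04 + 0.174009 = 4.21401 m.
A = πr²/2 = π × 0.41²/2 = 0.264051 m².
Resultant F = γ·h_c·A = 7.74009 × 4.21401 × 0.264051 = 8.6125 kN.
I_c = (π/8 − 8/(9π))·r⁴ = 0.109757 × 0.41⁴ = 0.00310147 m⁴.
Centre of pressure: y_p = y_c + I_c/(y_c·A) = 4.21401 + 0.00310147/(4.21401 × 0.264051) = 4.21401 + 0.0027873 = 4.2168 m along the plane.
The resultant acts 0.174009 + 0.0027873 = 0.176796 m (along the plate) below the hinge at the top edge, so the moment about the hinge is M = F × 0.176796 = 8.6125 × 0.176796 = 1.52266 kN·m.
A normal force at the bottom, 0.41 m from the hinge, must supply this moment: P = 1.52266/0.41 = 3.7138 kN.

P ≈ 3.71 kN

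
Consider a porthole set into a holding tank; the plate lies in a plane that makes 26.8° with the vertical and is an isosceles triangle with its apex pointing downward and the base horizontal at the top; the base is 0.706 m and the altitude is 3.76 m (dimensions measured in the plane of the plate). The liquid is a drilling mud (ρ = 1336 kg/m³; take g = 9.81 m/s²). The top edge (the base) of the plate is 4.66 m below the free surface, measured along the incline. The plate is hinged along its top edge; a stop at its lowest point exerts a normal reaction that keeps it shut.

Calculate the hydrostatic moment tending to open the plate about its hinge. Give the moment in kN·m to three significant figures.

γ = ρg = 1336 × 9.81 / 1000 = 13.10616 kN/m³.
The plate makes 26.8° with the vertical, i.e. θ = 90° − 26.8° = 63.2° to the horizontal. Measuring y along the incline from the free-surface line, vertical depth h = y·sinθ with sinθ = 0.892586.
With the apex down, the centroid sits h/3 = 3.76/3 = 1.25333 m below the base (the top edge), so y_c = 4.66 + 1.25333 = 5.91333 m and h_c = 5.91333 × 0.892586 = 5.27816 m.
A = ½ × 0.706 × 3.76 = 1.32728 m².
Resultant F = γ·h_c·A = 13.10616 × 5.27816 × 1.32728 = 91.8165 kN.
I_c = b·h³/36 = 0.706 × 3.76³/36 = 1.04248 m⁴.
Centre of pressure: y_p = y_c + I_c/(y_c·A) = 5.91333 + 1.04248/(5.91333 × 1.32728) = 5.91333 + 0.132823 = 6.04615 m along the plane.
The resultant acts 1.25333 + 0.132823 = 1.38615 m (along the plate) below the hinge at the top edge, so the moment about the hinge is M = F × 1.38615 = 91.8165 × 1.38615 = 127.271 kN·m.

M ≈ 127 kN·m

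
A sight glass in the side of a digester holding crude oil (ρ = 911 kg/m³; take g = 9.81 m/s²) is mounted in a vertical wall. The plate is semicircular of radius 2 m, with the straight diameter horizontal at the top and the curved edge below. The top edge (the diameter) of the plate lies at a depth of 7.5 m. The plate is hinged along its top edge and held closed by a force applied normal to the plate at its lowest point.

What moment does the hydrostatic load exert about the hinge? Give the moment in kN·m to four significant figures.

γ = ρg = 911 × 9.81 / 1000 = 8.93691 kN/m³.
The centroid of a semicircle lies 4r/(3π) = 0.848826 m from the diameter, here below the top edge, so the centroid depth is h_c = 7.5 + 0.848826 = 8.34883 m.
A = πr²/2 = π × 2²/2 = 6.28319 m².
Resultant F = γ·h_c·A = 8.93691 × 8.34883 × 6.28319 = 468.806 kN.
I_c = (π/8 − 8/(9π))·r⁴ = 0.109757 × 2⁴ = 1.75611 m⁴.
Centre of pressure: y_p = y_c + I_c/(y_c·A) = 8.34883 + 1.75611/(8.34883 × 6.28319) = 8.34883 + 0.033477 = 8.38231 m along the plane.
The resultant acts 0.848826 + 0.033477 = 0.882303 m (along the plate) below the hinge at the top edge, so the moment about the hinge is M = F × 0.882303 = 468.806 × 0.882303 = 413.629 kN·m.

M ≈ 413.6 kN·m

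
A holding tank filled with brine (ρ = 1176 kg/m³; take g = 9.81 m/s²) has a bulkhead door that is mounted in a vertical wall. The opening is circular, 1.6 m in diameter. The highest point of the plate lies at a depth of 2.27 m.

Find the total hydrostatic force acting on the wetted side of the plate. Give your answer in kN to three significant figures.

γ = ρg = 1176 × 9.81 / 1000 = 11.53656 kN/m³.
The centroid is at the centre, 0.8 m below the top of the plate, so the centroid depth is h_c = 2.27 + 0.8 = 3.07 m.
A = π(0.8)² = 2.01062 m².
Resultant F = γ·h_c·A = 11.53656 × 3.07 × 2.01062 = 71.2106 kN.

F ≈ 71.2 kN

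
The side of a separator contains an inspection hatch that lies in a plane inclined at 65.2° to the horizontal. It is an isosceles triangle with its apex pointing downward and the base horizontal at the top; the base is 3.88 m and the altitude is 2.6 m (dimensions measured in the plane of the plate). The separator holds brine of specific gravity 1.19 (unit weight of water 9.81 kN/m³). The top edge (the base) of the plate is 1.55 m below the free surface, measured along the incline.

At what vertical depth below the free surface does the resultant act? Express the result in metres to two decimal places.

γ = 1.19 × 9.81 = 11.6739 kN/m³.
Let θ = 65.2° be the plate's angle to the horizontal; measure y along the incline from where the plane meets the free surface. Vertical depth h = y·sinθ with sinθ = 0.907777.
With the apex down, the centroid sits h/3 = 2.6/3 = 0.866667 m below the base (the top edge), so y_c = 1.55 + 0.866667 = 2.41667 m and h_c = 2.41667 × 0.907777 = 2.1938 m.
A = ½ × 3.88 × 2.6 = 5.044 m².
Resultant F = γ·h_c·A = 11.6739 × 2.1938 × 5.044 = 129.178 kN.
I_c = b·h³/36 = 3.88 × 2.6³/36 = 1.8943 m⁴.
Centre of pressure: y_p = y_c + I_c/(y_c·A) = 2.41667 + 1.8943/(2.41667 × 5.044) = 2.41667 + 0.155402 = 2.57207 m along the plane.
Vertically, h_p = y_p·sinθ = 2.57207 × 0.907777 = 2.33487 m.

h_p = 2.33 m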